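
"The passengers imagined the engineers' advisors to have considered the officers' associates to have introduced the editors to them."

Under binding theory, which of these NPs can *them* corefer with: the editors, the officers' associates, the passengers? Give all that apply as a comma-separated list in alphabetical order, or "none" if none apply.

*them* is a pronoun; Principle B requires it to be free in its binding domain — the clause headed by 'introduced'.
— the editors: object of the clause headed by 'introduced'; c-commands the pronoun within its binding domain — blocked (Principle B).
— the officers' associates: subject of the clause headed by 'introduced'; c-commands the pronoun within its binding domain — blocked (Principle B).
— the passengers: subject of the matrix clause; c-commands the pronoun but lies outside its binding domain — allowed.

the passengers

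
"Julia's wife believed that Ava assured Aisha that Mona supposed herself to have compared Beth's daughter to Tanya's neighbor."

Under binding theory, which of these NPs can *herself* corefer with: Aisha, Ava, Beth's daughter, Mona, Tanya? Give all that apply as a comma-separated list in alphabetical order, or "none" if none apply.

Mona

*herself* is a reflexive; Principle A requires it to be bound within its binding domain — the clause headed by 'supposed'.
— Aisha: object of the clause headed by 'assured'; c-commands the reflexive but lies outside its binding domain — cannot bind it (Principle A).
— Ava: subject of the clause headed by 'assured'; c-commands the reflexive but lies outside its binding domain — cannot bind it (Principle A).
— Beth's daughter: object of the clause headed by 'compared'; does not c-command the reflexive — cannot bind it (Principle A).
— Mona: subject of the clause headed by 'supposed'; c-commands the reflexive within its binding domain — allowed (Principle A).
— Tanya: possessor inside the second object DP of the clause headed by 'compared'; does not c-command the reflexive — cannot bind it (Principle A).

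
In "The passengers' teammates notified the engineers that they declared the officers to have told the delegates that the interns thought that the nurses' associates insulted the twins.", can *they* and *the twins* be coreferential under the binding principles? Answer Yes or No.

*the twins* is an R-expression; Principle C requires it to be free (not bound by any c-commanding expression).
— they: subject of the clause headed by 'declared'; the pronoun c-commands the R-expression — coreference blocked (Principle C).

No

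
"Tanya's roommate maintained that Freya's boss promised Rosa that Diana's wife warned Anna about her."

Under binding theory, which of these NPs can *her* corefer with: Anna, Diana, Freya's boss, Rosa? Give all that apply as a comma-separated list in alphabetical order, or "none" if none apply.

Diana, Freya's boss, Rosa

*her* is a pronoun; Principle B requires it to be free in its binding domain — the clause headed by 'warned'.
— Anna: object of the clause headed by 'warned'; c-commands the pronoun within its binding domain — blocked (Principle B).
— Diana: possessor inside the subject DP of the clause headed by 'warned'; does not c-command the pronoun — Principle B does not apply; allowed.
— Freya's boss: subject of the clause headed by 'promised'; c-commands the pronoun but lies outside its binding domain — allowed.
— Rosa: object of the clause headed by 'promised'; c-commands the pronoun but lies outside its binding domain — allowed.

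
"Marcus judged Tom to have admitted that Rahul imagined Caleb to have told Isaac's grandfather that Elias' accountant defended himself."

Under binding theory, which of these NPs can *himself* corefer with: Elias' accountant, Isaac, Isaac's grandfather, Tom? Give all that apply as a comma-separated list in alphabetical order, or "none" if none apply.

*himself* is a reflexive; Principle A requires it to be bound within its binding domain — the clause headed by 'defended'.
— Elias' accountant: subject of the clause headed by 'defended'; c-commands the reflexive within its binding domain — allowed (Principle A).
— Isaac: possessor inside the object DP of the clause headed by 'told'; does not c-command the reflexive — cannot bind it (Principle A).
— Isaac's grandfather: object of the clause headed by 'told'; c-commands the reflexive but lies outside its binding domain — cannot bind it (Principle A).
— Tom: subject of the clause headed by 'admitted'; c-commands the reflexive but lies outside its binding domain — cannot bind it (Principle A).

Elias' accountant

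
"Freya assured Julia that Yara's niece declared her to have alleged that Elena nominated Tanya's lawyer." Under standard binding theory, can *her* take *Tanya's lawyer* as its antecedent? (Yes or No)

*her* is a pronoun; Principle B requires it to be free in its binding domain — the clause headed by 'declared'.
— Tanya's lawyer: object of the clause headed by 'nominated'; is c-commanded by the pronoun; coreference would bind this R-expression — blocked (Principle C).

No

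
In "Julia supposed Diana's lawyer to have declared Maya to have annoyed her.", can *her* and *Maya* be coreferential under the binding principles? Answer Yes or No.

No

*Maya* is an R-expression; Principle C requires it to be free (not bound by any c-commanding expression).
— her: object of the clause headed by 'annoyed'; the R-expression locally c-commands the pronoun — coreference blocked (Principle B on the pronoun).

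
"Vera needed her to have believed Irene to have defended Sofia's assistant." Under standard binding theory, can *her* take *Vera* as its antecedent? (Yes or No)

No

*her* is a pronoun; Principle B requires it to be free in its binding domain — the matrix clause.
— Vera: subject of the matrix clause; c-commands the pronoun within its binding domain — blocked (Principle B).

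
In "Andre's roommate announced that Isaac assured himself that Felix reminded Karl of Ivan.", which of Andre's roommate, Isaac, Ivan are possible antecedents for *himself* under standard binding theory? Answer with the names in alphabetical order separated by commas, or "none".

Isaac

*himself* is a reflexive; Principle A requires it to be bound within its binding domain — the clause headed by 'assured'.
— Andre's roommate: subject of the matrix clause; c-commands the reflexive but lies outside its binding domain — cannot bind it (Principle A).
— Isaac: subject of the clause headed by 'assured'; c-commands the reflexive within its binding domain — allowed (Principle A).
— Ivan: second object of the clause headed by 'reminded'; does not c-command the reflexive — cannot bind it (Principle A).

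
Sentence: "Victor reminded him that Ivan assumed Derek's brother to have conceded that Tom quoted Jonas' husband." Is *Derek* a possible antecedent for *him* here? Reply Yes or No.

No

*him* is a pronoun; Principle B requires it to be free in its binding domain — the matrix clause.
— Derek: possessor inside the subject DP of the clause headed by 'conceded'; is c-commanded by the pronoun; coreference would bind this R-expression — blocked (Principle C).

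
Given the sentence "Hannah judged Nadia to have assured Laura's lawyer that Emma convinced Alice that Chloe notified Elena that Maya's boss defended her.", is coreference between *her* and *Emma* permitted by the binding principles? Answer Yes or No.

Yes

*her* is a pronoun; Principle B requires it to be free in its binding domain — the clause headed by 'defended'.
— Emma: subject of the clause headed by 'convinced'; c-commands the pronoun but lies outside its binding domain — allowed.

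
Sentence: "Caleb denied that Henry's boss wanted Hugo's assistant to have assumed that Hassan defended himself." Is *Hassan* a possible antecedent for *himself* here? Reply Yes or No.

*himself* is a reflexive; Principle A requires it to be bound within its binding domain — the clause headed by 'defended'.
— Hassan: subject of the clause headed by 'defended'; c-commands the reflexive within its binding domain — allowed (Principle A).

Yes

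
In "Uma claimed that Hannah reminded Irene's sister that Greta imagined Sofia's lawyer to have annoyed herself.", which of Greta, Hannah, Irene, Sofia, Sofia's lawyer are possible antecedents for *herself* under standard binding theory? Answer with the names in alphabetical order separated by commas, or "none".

Sofia's lawyer

*herself* is a reflexive; Principle A requires it to be bound within its binding domain — the clause headed by 'annoyed'.
— Greta: subject of the clause headed by 'imagined'; c-commands the reflexive but lies outside its binding domain — cannot bind it (Principle A).
— Hannah: subject of the clause headed by 'reminded'; c-commands the reflexive but lies outside its binding domain — cannot bind it (Principle A).
— Irene: possessor inside the object DP of the clause headed by 'reminded'; does not c-command the reflexive — cannot bind it (Principle A).
— Sofia: possessor inside the subject DP of the clause headed by 'annoyed'; does not c-command the reflexive — cannot bind it (Principle A).
— Sofia's lawyer: subject of the clause headed by 'annoyed'; c-commands the reflexive within its binding domain — allowed (Principle A).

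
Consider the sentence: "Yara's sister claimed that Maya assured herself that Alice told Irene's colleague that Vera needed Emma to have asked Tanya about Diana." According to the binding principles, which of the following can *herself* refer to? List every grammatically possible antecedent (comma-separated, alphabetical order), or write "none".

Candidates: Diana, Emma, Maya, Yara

Maya

*herself* is a reflexive; Principle A requires it to be bound within its binding domain — the clause headed by 'assured'.
— Diana: second object of the clause headed by 'asked'; does not c-command the reflexive — cannot bind it (Principle A).
— Emma: subject of the clause headed by 'asked'; does not c-command the reflexive — cannot bind it (Principle A).
— Maya: subject of the clause headed by 'assured'; c-commands the reflexive within its binding domain — allowed (Principle A).
— Yara: possessor inside the subject DP of the matrix clause; does not c-command the reflexive — cannot bind it (Principle A).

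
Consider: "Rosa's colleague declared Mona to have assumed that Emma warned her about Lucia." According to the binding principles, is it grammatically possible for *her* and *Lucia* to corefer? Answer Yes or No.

No

*her* is a pronoun; Principle B requires it to be free in its binding domain — the clause headed by 'warned'.
— Lucia: second object of the clause headed by 'warned'; is c-commanded by the pronoun; coreference would bind this R-expression — blocked (Principle C).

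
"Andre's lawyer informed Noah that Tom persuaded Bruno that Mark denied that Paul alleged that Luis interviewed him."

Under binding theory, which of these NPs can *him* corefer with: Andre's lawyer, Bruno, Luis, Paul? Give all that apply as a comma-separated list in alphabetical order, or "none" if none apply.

Andre's lawyer, Bruno, Paul

*him* is a pronoun; Principle B requires it to be free in its binding domain — the clause headed by 'interviewed'.
— Andre's lawyer: subject of the matrix clause; c-commands the pronoun but lies outside its binding domain — allowed.
— Bruno: object of the clause headed by 'persuaded'; c-commands the pronoun but lies outside its binding domain — allowed.
— Luis: subject of the clause headed by 'interviewed'; c-commands the pronoun within its binding domain — blocked (Principle B).
— Paul: subject of the clause headed by 'alleged'; c-commands the pronoun but lies outside its binding domain — allowed.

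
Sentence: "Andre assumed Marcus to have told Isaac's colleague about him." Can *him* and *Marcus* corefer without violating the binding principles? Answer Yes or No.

*Marcus* is an R-expression; Principle C requires it to be free (not bound by any c-commanding expression).
— him: second object of the clause headed by 'told'; the R-expression locally c-commands the pronoun — coreference blocked (Principle B on the pronoun).

No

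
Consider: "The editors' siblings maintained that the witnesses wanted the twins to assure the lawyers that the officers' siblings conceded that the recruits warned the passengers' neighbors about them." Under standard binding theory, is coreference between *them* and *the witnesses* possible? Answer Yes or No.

Yes

*the witnesses* is an R-expression; Principle C requires it to be free (not bound by any c-commanding expression).
— them: second object of the clause headed by 'warned'; the pronoun does not c-command the R-expression — coreference allowed.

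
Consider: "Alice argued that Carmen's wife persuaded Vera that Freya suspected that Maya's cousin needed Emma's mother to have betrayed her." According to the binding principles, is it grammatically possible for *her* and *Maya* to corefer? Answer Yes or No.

*her* is a pronoun; Principle B requires it to be free in its binding domain — the clause headed by 'betrayed'.
— Maya: possessor inside the subject DP of the clause headed by 'needed'; does not c-command the pronoun — Principle B does not apply; allowed.

Yes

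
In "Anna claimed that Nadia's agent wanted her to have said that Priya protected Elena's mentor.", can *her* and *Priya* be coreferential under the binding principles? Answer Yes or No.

*Priya* is an R-expression; Principle C requires it to be free (not bound by any c-commanding expression).
— her: subject of the clause headed by 'said'; the pronoun c-commands the R-expression — coreference blocked (Principle C).

No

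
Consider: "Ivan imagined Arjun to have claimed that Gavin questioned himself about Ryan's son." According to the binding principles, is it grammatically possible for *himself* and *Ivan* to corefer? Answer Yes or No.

*himself* is a reflexive; Principle A requires it to be bound within its binding domain — the clause headed by 'questioned'.
— Ivan: subject of the matrix clause; c-commands the reflexive but lies outside its binding domain — cannot bind it (Principle A).

No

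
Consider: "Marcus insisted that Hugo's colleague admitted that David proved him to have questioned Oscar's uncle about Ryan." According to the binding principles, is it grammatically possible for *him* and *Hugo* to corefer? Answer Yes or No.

*him* is a pronoun; Principle B requires it to be free in its binding domain — the clause headed by 'proved'.
— Hugo: possessor inside the subject DP of the clause headed by 'admitted'; does not c-command the pronoun — Principle B does not apply; allowed.

Yes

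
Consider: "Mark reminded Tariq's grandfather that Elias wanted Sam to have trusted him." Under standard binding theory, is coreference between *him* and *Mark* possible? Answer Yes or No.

Yes

*Mark* is an R-expression; Principle C requires it to be free (not bound by any c-commanding expression).
— him: object of the clause headed by 'trusted'; the pronoun does not c-command the R-expression — coreference allowed.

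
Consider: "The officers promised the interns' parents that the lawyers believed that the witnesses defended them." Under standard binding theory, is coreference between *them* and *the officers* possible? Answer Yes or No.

Yes

*the officers* is an R-expression; Principle C requires it to be free (not bound by any c-commanding expression).
— them: object of the clause headed by 'defended'; the pronoun does not c-command the R-expression — coreference allowed.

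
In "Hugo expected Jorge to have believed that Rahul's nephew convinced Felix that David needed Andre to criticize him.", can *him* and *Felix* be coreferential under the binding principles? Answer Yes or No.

*Felix* is an R-expression; Principle C requires it to be free (not bound by any c-commanding expression).
— him: object of the clause headed by 'criticize'; the pronoun does not c-command the R-expression — coreference allowed.

Yes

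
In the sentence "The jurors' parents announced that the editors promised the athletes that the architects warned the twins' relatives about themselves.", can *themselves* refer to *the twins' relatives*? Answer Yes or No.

*themselves* is a reflexive; Principle A requires it to be bound within its binding domain — the clause headed by 'warned'.
— the twins' relatives: object of the clause headed by 'warned'; c-commands the reflexive within its binding domain — allowed (Principle A).

Yes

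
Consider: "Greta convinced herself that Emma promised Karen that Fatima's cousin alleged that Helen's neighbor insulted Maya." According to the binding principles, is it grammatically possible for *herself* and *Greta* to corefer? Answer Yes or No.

Yes

*herself* is a reflexive; Principle A requires it to be bound within its binding domain — the matrix clause.
— Greta: subject of the matrix clause; c-commands the reflexive within its binding domain — allowed (Principle A).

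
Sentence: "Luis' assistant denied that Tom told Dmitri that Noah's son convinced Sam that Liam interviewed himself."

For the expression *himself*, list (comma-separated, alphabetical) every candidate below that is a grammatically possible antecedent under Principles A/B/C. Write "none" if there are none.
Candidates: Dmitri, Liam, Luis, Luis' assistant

Liam

*himself* is a reflexive; Principle A requires it to be bound within its binding domain — the clause headed by 'interviewed'.
— Dmitri: object of the clause headed by 'told'; c-commands the reflexive but lies outside its binding domain — cannot bind it (Principle A).
— Liam: subject of the clause headed by 'interviewed'; c-commands the reflexive within its binding domain — allowed (Principle A).
— Luis: possessor inside the subject DP of the matrix clause; does not c-command the reflexive — cannot bind it (Principle A).
— Luis' assistant: subject of the matrix clause; c-commands the reflexive but lies outside its binding domain — cannot bind it (Principle A).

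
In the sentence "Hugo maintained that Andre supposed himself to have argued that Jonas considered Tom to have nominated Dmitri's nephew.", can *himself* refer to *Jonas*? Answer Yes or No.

No

*himself* is a reflexive; Principle A requires it to be bound within its binding domain — the clause headed by 'supposed'.
— Jonas: subject of the clause headed by 'considered'; does not c-command the reflexive — cannot bind it (Principle A).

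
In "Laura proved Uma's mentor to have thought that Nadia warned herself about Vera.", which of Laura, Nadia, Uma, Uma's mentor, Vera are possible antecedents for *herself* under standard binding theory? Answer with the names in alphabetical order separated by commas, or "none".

Nadia

*herself* is a reflexive; Principle A requires it to be bound within its binding domain — the clause headed by 'warned'.
— Laura: subject of the matrix clause; c-commands the reflexive but lies outside its binding domain — cannot bind it (Principle A).
— Nadia: subject of the clause headed by 'warned'; c-commands the reflexive within its binding domain — allowed (Principle A).
— Uma: possessor inside the subject DP of the clause headed by 'thought'; does not c-command the reflexive — cannot bind it (Principle A).
— Uma's mentor: subject of the clause headed by 'thought'; c-commands the reflexive but lies outside its binding domain — cannot bind it (Principle A).
— Vera: second object of the clause headed by 'warned'; does not c-command the reflexive — cannot bind it (Principle A).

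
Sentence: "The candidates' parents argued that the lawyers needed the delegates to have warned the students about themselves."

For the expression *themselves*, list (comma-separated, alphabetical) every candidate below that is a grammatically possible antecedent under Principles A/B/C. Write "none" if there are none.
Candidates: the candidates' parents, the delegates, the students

the delegates, the students

*themselves* is a reflexive; Principle A requires it to be bound within its binding domain — the clause headed by 'warned'.
— the candidates' parents: subject of the matrix clause; c-commands the reflexive but lies outside its binding domain — cannot bind it (Principle A).
— the delegates: subject of the clause headed by 'warned'; c-commands the reflexive within its binding domain — allowed (Principle A).
— the students: object of the clause headed by 'warned'; c-commands the reflexive within its binding domain — allowed (Principle A).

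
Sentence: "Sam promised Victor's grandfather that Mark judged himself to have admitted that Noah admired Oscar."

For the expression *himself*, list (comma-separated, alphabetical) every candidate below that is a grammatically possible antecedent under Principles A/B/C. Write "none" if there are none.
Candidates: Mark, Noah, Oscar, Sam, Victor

*himself* is a reflexive; Principle A requires it to be bound within its binding domain — the clause headed by 'judged'.
— Mark: subject of the clause headed by 'judged'; c-commands the reflexive within its binding domain — allowed (Principle A).
— Noah: subject of the clause headed by 'admired'; does not c-command the reflexive — cannot bind it (Principle A).
— Oscar: object of the clause headed by 'admired'; does not c-command the reflexive — cannot bind it (Principle A).
— Sam: subject of the matrix clause; c-commands the reflexive but lies outside its binding domain — cannot bind it (Principle A).
— Victor: possessor inside the object DP of the matrix clause; does not c-command the reflexive — cannot bind it (Principle A).

Mark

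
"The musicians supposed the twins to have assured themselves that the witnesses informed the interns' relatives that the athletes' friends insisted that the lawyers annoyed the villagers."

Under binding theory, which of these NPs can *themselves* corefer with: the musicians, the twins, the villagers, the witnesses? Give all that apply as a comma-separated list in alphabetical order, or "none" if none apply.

*themselves* is a reflexive; Principle A requires it to be bound within its binding domain — the clause headed by 'assured'.
— the musicians: subject of the matrix clause; c-commands the reflexive but lies outside its binding domain — cannot bind it (Principle A).
— the twins: subject of the clause headed by 'assured'; c-commands the reflexive within its binding domain — allowed (Principle A).
— the villagers: object of the clause headed by 'annoyed'; does not c-command the reflexive — cannot bind it (Principle A).
— the witnesses: subject of the clause headed by 'informed'; does not c-command the reflexive — cannot bind it (Principle A).

the twins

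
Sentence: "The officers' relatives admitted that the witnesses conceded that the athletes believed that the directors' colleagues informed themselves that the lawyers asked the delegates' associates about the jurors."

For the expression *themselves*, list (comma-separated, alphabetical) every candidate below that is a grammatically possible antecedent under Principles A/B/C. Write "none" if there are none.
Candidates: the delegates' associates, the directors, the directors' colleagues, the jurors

*themselves* is a reflexive; Principle A requires it to be bound within its binding domain — the clause headed by 'informed'.
— the delegates' associates: object of the clause headed by 'asked'; does not c-command the reflexive — cannot bind it (Principle A).
— the directors: possessor inside the subject DP of the clause headed by 'informed'; does not c-command the reflexive — cannot bind it (Principle A).
— the directors' colleagues: subject of the clause headed by 'informed'; c-commands the reflexive within its binding domain — allowed (Principle A).
— the jurors: second object of the clause headed by 'asked'; does not c-command the reflexive — cannot bind it (Principle A).

the directors' colleagues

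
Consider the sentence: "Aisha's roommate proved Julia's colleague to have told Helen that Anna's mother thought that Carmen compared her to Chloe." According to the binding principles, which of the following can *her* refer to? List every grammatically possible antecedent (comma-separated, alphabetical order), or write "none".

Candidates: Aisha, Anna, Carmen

*her* is a pronoun; Principle B requires it to be free in its binding domain — the clause headed by 'compared'.
— Aisha: possessor inside the subject DP of the matrix clause; does not c-command the pronoun — Principle B does not apply; allowed.
— Anna: possessor inside the subject DP of the clause headed by 'thought'; does not c-command the pronoun — Principle B does not apply; allowed.
— Carmen: subject of the clause headed by 'compared'; c-commands the pronoun within its binding domain — blocked (Principle B).

Aisha, Anna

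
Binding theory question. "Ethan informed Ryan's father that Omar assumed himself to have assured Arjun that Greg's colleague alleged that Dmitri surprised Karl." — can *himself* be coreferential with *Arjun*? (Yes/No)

No

*himself* is a reflexive; Principle A requires it to be bound within its binding domain — the clause headed by 'assumed'.
— Arjun: object of the clause headed by 'assured'; does not c-command the reflexive — cannot bind it (Principle A).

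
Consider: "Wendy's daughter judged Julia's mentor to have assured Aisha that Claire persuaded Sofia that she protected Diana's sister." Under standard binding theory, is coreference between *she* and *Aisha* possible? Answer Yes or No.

Yes

*Aisha* is an R-expression; Principle C requires it to be free (not bound by any c-commanding expression).
— she: subject of the clause headed by 'protected'; the pronoun does not c-command the R-expression — coreference allowed.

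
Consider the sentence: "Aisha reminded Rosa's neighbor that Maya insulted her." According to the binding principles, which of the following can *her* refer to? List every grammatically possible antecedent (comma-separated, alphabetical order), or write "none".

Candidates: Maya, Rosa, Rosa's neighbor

Rosa, Rosa's neighbor

*her* is a pronoun; Principle B requires it to be free in its binding domain — the clause headed by 'insulted'.
— Maya: subject of the clause headed by 'insulted'; c-commands the pronoun within its binding domain — blocked (Principle B).
— Rosa: possessor inside the object DP of the matrix clause; does not c-command the pronoun — Principle B does not apply; allowed.
— Rosa's neighbor: object of the matrix clause; c-commands the pronoun but lies outside its binding domain — allowed.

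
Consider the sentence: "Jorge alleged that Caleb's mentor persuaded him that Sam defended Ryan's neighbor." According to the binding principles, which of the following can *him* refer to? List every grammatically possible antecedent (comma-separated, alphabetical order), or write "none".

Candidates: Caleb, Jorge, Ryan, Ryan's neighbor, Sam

Caleb, Jorge

*him* is a pronoun; Principle B requires it to be free in its binding domain — the clause headed by 'persuaded'.
— Caleb: possessor inside the subject DP of the clause headed by 'persuaded'; does not c-command the pronoun — Principle B does not apply; allowed.
— Jorge: subject of the matrix clause; c-commands the pronoun but lies outside its binding domain — allowed.
— Ryan: possessor inside the object DP of the clause headed by 'defended'; is c-commanded by the pronoun; coreference would bind this R-expression — blocked (Principle C).
— Ryan's neighbor: object of the clause headed by 'defended'; is c-commanded by the pronoun; coreference would bind this R-expression — blocked (Principle C).
— Sam: subject of the clause headed by 'defended'; is c-commanded by the pronoun; coreference would bind this R-expression — blocked (Principle C).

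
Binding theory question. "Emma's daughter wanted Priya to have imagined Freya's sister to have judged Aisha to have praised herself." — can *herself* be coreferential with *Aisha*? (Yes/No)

Yes

*herself* is a reflexive; Principle A requires it to be bound within its binding domain — the clause headed by 'praised'.
— Aisha: subject of the clause headed by 'praised'; c-commands the reflexive within its binding domain — allowed (Principle A).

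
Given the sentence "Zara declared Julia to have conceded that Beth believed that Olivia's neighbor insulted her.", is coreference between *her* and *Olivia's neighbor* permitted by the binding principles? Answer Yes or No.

No

*her* is a pronoun; Principle B requires it to be free in its binding domain — the clause headed by 'insulted'.
— Olivia's neighbor: subject of the clause headed by 'insulted'; c-commands the pronoun within its binding domain — blocked (Principle B).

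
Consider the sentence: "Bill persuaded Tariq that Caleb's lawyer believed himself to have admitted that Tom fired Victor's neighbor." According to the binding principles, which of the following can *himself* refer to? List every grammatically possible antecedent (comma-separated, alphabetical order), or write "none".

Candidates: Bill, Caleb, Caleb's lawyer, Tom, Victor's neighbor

*himself* is a reflexive; Principle A requires it to be bound within its binding domain — the clause headed by 'believed'.
— Bill: subject of the matrix clause; c-commands the reflexive but lies outside its binding domain — cannot bind it (Principle A).
— Caleb: possessor inside the subject DP of the clause headed by 'believed'; does not c-command the reflexive — cannot bind it (Principle A).
— Caleb's lawyer: subject of the clause headed by 'believed'; c-commands the reflexive within its binding domain — allowed (Principle A).
— Tom: subject of the clause headed by 'fired'; does not c-command the reflexive — cannot bind it (Principle A).
— Victor's neighbor: object of the clause headed by 'fired'; does not c-command the reflexive — cannot bind it (Principle A).

Caleb's lawyer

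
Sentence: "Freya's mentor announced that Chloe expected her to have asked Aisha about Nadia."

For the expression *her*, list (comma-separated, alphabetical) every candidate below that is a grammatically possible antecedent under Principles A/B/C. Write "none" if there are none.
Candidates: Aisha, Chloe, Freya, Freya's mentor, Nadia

Freya, Freya's mentor

*her* is a pronoun; Principle B requires it to be free in its binding domain — the clause headed by 'expected'.
— Aisha: object of the clause headed by 'asked'; is c-commanded by the pronoun; coreference would bind this R-expression — blocked (Principle C).
— Chloe: subject of the clause headed by 'expected'; c-commands the pronoun within its binding domain — blocked (Principle B).
— Freya: possessor inside the subject DP of the matrix clause; does not c-command the pronoun — Principle B does not apply; allowed.
— Freya's mentor: subject of the matrix clause; c-commands the pronoun but lies outside its binding domain — allowed.
— Nadia: second object of the clause headed by 'asked'; is c-commanded by the pronoun; coreference would bind this R-expression — blocked (Principle C).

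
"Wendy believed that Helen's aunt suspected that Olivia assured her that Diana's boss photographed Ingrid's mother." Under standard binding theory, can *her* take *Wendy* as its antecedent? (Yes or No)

*her* is a pronoun; Principle B requires it to be free in its binding domain — the clause headed by 'assured'.
— Wendy: subject of the matrix clause; c-commands the pronoun but lies outside its binding domain — allowed.

Yes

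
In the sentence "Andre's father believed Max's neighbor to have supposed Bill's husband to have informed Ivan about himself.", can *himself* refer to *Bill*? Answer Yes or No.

*himself* is a reflexive; Principle A requires it to be bound within its binding domain — the clause headed by 'informed'.
— Bill: possessor inside the subject DP of the clause headed by 'informed'; does not c-command the reflexive — cannot bind it (Principle A).

No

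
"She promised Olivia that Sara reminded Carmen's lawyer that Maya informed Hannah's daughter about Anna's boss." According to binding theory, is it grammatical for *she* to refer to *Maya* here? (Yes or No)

No

*Maya* is an R-expression; Principle C requires it to be free (not bound by any c-commanding expression).
— she: subject of the matrix clause; the pronoun c-commands the R-expression — coreference blocked (Principle C).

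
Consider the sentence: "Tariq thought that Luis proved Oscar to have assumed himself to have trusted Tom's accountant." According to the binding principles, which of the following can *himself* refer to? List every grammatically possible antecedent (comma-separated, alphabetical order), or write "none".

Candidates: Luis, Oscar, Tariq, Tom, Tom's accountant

*himself* is a reflexive; Principle A requires it to be bound within its binding domain — the clause headed by 'assumed'.
— Luis: subject of the clause headed by 'proved'; c-commands the reflexive but lies outside its binding domain — cannot bind it (Principle A).
— Oscar: subject of the clause headed by 'assumed'; c-commands the reflexive within its binding domain — allowed (Principle A).
— Tariq: subject of the matrix clause; c-commands the reflexive but lies outside its binding domain — cannot bind it (Principle A).
— Tom: possessor inside the object DP of the clause headed by 'trusted'; does not c-command the reflexive — cannot bind it (Principle A).
— Tom's accountant: object of the clause headed by 'trusted'; does not c-command the reflexive — cannot bind it (Principle A).

Oscar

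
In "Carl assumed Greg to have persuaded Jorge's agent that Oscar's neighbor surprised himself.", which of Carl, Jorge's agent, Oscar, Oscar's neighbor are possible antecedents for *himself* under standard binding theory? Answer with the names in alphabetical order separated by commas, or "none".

Oscar's neighbor

*himself* is a reflexive; Principle A requires it to be bound within its binding domain — the clause headed by 'surprised'.
— Carl: subject of the matrix clause; c-commands the reflexive but lies outside its binding domain — cannot bind it (Principle A).
— Jorge's agent: object of the clause headed by 'persuaded'; c-commands the reflexive but lies outside its binding domain — cannot bind it (Principle A).
— Oscar: possessor inside the subject DP of the clause headed by 'surprised'; does not c-command the reflexive — cannot bind it (Principle A).
— Oscar's neighbor: subject of the clause headed by 'surprised'; c-commands the reflexive within its binding domain — allowed (Principle A).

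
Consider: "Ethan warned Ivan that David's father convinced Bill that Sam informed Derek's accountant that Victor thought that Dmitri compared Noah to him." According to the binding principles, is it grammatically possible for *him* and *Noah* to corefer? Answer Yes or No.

No

*him* is a pronoun; Principle B requires it to be free in its binding domain — the clause headed by 'compared'.
— Noah: object of the clause headed by 'compared'; c-commands the pronoun within its binding domain — blocked (Principle B).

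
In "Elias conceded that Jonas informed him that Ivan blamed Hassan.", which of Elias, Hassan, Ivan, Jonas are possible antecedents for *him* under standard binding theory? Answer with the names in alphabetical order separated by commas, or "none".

Elias

*him* is a pronoun; Principle B requires it to be free in its binding domain — the clause headed by 'informed'.
— Elias: subject of the matrix clause; c-commands the pronoun but lies outside its binding domain — allowed.
— Hassan: object of the clause headed by 'blamed'; is c-commanded by the pronoun; coreference would bind this R-expression — blocked (Principle C).
— Ivan: subject of the clause headed by 'blamed'; is c-commanded by the pronoun; coreference would bind this R-expression — blocked (Principle C).
— Jonas: subject of the clause headed by 'informed'; c-commands the pronoun within its binding domain — blocked (Principle B).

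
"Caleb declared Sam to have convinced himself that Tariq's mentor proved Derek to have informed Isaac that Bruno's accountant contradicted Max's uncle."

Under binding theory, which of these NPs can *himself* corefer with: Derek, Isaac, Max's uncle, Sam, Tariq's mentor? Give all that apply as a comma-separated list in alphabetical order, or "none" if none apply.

*himself* is a reflexive; Principle A requires it to be bound within its binding domain — the clause headed by 'convinced'.
— Derek: subject of the clause headed by 'informed'; does not c-command the reflexive — cannot bind it (Principle A).
— Isaac: object of the clause headed by 'informed'; does not c-command the reflexive — cannot bind it (Principle A).
— Max's uncle: object of the clause headed by 'contradicted'; does not c-command the reflexive — cannot bind it (Principle A).
— Sam: subject of the clause headed by 'convinced'; c-commands the reflexive within its binding domain — allowed (Principle A).
— Tariq's mentor: subject of the clause headed by 'proved'; does not c-command the reflexive — cannot bind it (Principle A).

Sam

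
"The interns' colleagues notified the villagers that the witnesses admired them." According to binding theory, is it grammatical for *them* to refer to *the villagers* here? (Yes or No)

Yes

*the villagers* is an R-expression; Principle C requires it to be free (not bound by any c-commanding expression).
— them: object of the clause headed by 'admired'; the pronoun does not c-command the R-expression — coreference allowed.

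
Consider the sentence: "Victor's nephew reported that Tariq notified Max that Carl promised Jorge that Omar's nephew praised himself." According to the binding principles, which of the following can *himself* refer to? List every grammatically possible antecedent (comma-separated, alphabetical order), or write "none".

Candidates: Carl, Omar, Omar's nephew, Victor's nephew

*himself* is a reflexive; Principle A requires it to be bound within its binding domain — the clause headed by 'praised'.
— Carl: subject of the clause headed by 'promised'; c-commands the reflexive but lies outside its binding domain — cannot bind it (Principle A).
— Omar: possessor inside the subject DP of the clause headed by 'praised'; does not c-command the reflexive — cannot bind it (Principle A).
— Omar's nephew: subject of the clause headed by 'praised'; c-commands the reflexive within its binding domain — allowed (Principle A).
— Victor's nephew: subject of the matrix clause; c-commands the reflexive but lies outside its binding domain — cannot bind it (Principle A).

Omar's nephew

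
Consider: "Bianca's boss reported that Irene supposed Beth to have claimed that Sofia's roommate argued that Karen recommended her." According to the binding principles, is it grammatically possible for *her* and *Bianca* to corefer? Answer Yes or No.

*her* is a pronoun; Principle B requires it to be free in its binding domain — the clause headed by 'recommended'.
— Bianca: possessor inside the subject DP of the matrix clause; does not c-command the pronoun — Principle B does not apply; allowed.

Yes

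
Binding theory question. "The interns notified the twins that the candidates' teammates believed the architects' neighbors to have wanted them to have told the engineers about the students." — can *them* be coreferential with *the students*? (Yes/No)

No

*them* is a pronoun; Principle B requires it to be free in its binding domain — the clause headed by 'wanted'.
— the students: second object of the clause headed by 'told'; is c-commanded by the pronoun; coreference would bind this R-expression — blocked (Principle C).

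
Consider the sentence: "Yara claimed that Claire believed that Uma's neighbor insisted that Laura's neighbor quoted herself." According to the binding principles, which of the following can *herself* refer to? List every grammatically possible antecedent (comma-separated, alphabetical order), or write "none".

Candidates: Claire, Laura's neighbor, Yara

*herself* is a reflexive; Principle A requires it to be bound within its binding domain — the clause headed by 'quoted'.
— Claire: subject of the clause headed by 'believed'; c-commands the reflexive but lies outside its binding domain — cannot bind it (Principle A).
— Laura's neighbor: subject of the clause headed by 'quoted'; c-commands the reflexive within its binding domain — allowed (Principle A).
— Yara: subject of the matrix clause; c-commands the reflexive but lies outside its binding domain — cannot bind it (Principle A).

Laura's neighbor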